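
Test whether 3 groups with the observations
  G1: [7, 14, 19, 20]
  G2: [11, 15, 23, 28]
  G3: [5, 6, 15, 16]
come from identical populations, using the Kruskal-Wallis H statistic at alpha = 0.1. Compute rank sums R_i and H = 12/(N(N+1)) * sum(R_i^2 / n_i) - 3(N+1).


Step 1: Combine all N = 12 observations and assign midranks.
sorted (value, group, rank): (5,G3,1), (6,G3,2), (7,G1,3), (11,G2,4), (14,G1,5), (15,G2,6.5), (15,G3,6.5), (16,G3,8), (19,G1,9), (20,G1,10), (23,G2,11), (28,G2,12)
Step 2: Sum ranks within each group.
R_1 = 27 (n_1 = 4)
R_2 = 33.5 (n_2 = 4)
R_3 = 17.5 (n_3 = 4)
Step 3: H = 12/(N(N+1)) * sum(R_i^2/n_i) - 3(N+1)
     = 12/(12*13) * (27^2/4 + 33.5^2/4 + 17.5^2/4) - 3*13
     = 0.076923 * 539.375 - 39
     = 2.490385.
Step 4: Ties present; correction factor C = 1 - 6/(12^3 - 12) = 0.996503. Corrected H = 2.490385 / 0.996503 = 2.499123.
Step 5: Under H0, H ~ chi^2(2); p-value = 0.286630.
Step 6: alpha = 0.1. fail to reject H0.

H = 2.4991, df = 2, p = 0.286630, fail to reject H0.


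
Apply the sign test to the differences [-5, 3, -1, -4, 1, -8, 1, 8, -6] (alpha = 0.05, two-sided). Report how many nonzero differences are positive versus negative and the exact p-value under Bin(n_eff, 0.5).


Step 1: Discard zero differences. Original n = 9; n_eff = number of nonzero differences = 9.
Nonzero differences (with sign): -5, +3, -1, -4, +1, -8, +1, +8, -6
Step 2: Count signs: positive = 4, negative = 5.
Step 3: Under H0: P(positive) = 0.5, so the number of positives S ~ Bin(9, 0.5).
Step 4: Two-sided exact p-value = sum of Bin(9,0.5) probabilities at or below the observed probability = 1.000000.
Step 5: alpha = 0.05. fail to reject H0.

n_eff = 9, pos = 4, neg = 5, p = 1.000000, fail to reject H0.


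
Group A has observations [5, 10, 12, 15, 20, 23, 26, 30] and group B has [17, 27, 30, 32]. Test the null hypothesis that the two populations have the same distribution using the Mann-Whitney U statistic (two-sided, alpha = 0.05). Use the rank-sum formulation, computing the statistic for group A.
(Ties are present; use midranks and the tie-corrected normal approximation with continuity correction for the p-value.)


Step 1: Combine and sort all 12 observations; assign midranks.
sorted (value, group): (5,X), (10,X), (12,X), (15,X), (17,Y), (20,X), (23,X), (26,X), (27,Y), (30,X), (30,Y), (32,Y)
ranks: 5->1, 10->2, 12->3, 15->4, 17->5, 20->6, 23->7, 26->8, 27->9, 30->10.5, 30->10.5, 32->12
Step 2: Rank sum for X: R1 = 1 + 2 + 3 + 4 + 6 + 7 + 8 + 10.5 = 41.5.
Step 3: U_X = R1 - n1(n1+1)/2 = 41.5 - 8*9/2 = 41.5 - 36 = 5.5.
       U_Y = n1*n2 - U_X = 32 - 5.5 = 26.5.
Step 4: Ties are present, so use the tie-corrected normal approximation (with continuity correction) for the p-value.
Step 5: p-value = 0.088869; compare to alpha = 0.05. fail to reject H0.

U_X = 5.5, p = 0.088869, fail to reject H0 at alpha = 0.05.


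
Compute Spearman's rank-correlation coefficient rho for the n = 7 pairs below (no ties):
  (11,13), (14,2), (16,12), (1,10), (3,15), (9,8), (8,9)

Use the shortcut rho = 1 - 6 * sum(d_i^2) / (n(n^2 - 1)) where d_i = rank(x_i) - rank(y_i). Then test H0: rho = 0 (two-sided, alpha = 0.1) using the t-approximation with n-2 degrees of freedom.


Step 1: Rank x and y separately (midranks; no ties here).
rank(x): 11->5, 14->6, 16->7, 1->1, 3->2, 9->4, 8->3
rank(y): 13->6, 2->1, 12->5, 10->4, 15->7, 8->2, 9->3
Step 2: d_i = R_x(i) - R_y(i); compute d_i^2.
  (5-6)^2=1, (6-1)^2=25, (7-5)^2=4, (1-4)^2=9, (2-7)^2=25, (4-2)^2=4, (3-3)^2=0
sum(d^2) = 68.
Step 3: rho = 1 - 6*68 / (7*(7^2 - 1)) = 1 - 408/336 = -0.214286.
Step 4: Under H0, t = rho * sqrt((n-2)/(1-rho^2)) = -0.4906 ~ t(5).
Step 5: Two-sided p-value from the t-distribution with 5 df = 0.644512.
Step 6: alpha = 0.1. fail to reject H0.

rho = -0.2143, p = 0.644512, fail to reject H0 at alpha = 0.1.


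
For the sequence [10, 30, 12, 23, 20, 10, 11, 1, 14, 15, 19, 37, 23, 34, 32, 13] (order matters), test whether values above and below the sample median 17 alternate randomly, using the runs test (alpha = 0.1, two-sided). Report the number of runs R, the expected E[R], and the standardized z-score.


Step 1: Compute median = 17; label A = above, B = below.
Labels in order: BABAABBBBBAAAAAB  (n_A = 8, n_B = 8)
Step 2: Count runs R = 7.
Step 3: Under H0 (random ordering), E[R] = 2*n_A*n_B/(n_A+n_B) + 1 = 2*8*8/16 + 1 = 9.0000.
        Var[R] = 2*n_A*n_B*(2*n_A*n_B - n_A - n_B) / ((n_A+n_B)^2 * (n_A+n_B-1)) = 14336/3840 = 3.7333.
        SD[R] = 1.9322.
Step 4: Continuity-corrected z = (R + 0.5 - E[R]) / SD[R] = (7 + 0.5 - 9.0000) / 1.9322 = -0.7763.
Step 5: Two-sided p-value via normal approximation = 2*(1 - Phi(|z|)) = 0.437558.
Step 6: alpha = 0.1. fail to reject H0.

R = 7, z = -0.7763, p = 0.437558, fail to reject H0.


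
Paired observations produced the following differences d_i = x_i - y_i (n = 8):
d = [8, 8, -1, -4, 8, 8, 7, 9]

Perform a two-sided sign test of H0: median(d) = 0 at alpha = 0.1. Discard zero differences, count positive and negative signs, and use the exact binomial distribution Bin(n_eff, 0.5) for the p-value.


Step 1: Discard zero differences. Original n = 8; n_eff = number of nonzero differences = 8.
Nonzero differences (with sign): +8, +8, -1, -4, +8, +8, +7, +9
Step 2: Count signs: positive = 6, negative = 2.
Step 3: Under H0: P(positive) = 0.5, so the number of positives S ~ Bin(8, 0.5).
Step 4: Two-sided exact p-value = sum of Bin(8,0.5) probabilities at or below the observed probability = 0.289062.
Step 5: alpha = 0.1. fail to reject H0.

n_eff = 8, pos = 6, neg = 2, p = 0.289062, fail to reject H0.


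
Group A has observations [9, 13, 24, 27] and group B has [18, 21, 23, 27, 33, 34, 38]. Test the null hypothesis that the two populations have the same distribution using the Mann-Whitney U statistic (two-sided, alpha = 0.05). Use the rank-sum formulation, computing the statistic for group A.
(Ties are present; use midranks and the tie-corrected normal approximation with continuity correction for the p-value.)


Step 1: Combine and sort all 11 observations; assign midranks.
sorted (value, group): (9,X), (13,X), (18,Y), (21,Y), (23,Y), (24,X), (27,X), (27,Y), (33,Y), (34,Y), (38,Y)
ranks: 9->1, 13->2, 18->3, 21->4, 23->5, 24->6, 27->7.5, 27->7.5, 33->9, 34->10, 38->11
Step 2: Rank sum for X: R1 = 1 + 2 + 6 + 7.5 = 16.5.
Step 3: U_X = R1 - n1(n1+1)/2 = 16.5 - 4*5/2 = 16.5 - 10 = 6.5.
       U_Y = n1*n2 - U_X = 28 - 6.5 = 21.5.
Step 4: Ties are present, so use the tie-corrected normal approximation (with continuity correction) for the p-value.
Step 5: p-value = 0.184875; compare to alpha = 0.05. fail to reject H0.

U_X = 6.5, p = 0.184875, fail to reject H0 at alpha = 0.05.


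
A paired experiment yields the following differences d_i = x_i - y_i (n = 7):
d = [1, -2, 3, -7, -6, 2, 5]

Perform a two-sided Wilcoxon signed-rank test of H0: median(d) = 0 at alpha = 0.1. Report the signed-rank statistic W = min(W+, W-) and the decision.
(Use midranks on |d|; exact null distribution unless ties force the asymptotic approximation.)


Step 1: Drop any zero differences (none here) and take |d_i|.
|d| = [1, 2, 3, 7, 6, 2, 5]
Step 2: Midrank |d_i| (ties get averaged ranks).
ranks: |1|->1, |2|->2.5, |3|->4, |7|->7, |6|->6, |2|->2.5, |5|->5
Step 3: Attach original signs; sum ranks with positive sign and with negative sign.
W+ = 1 + 4 + 2.5 + 5 = 12.5
W- = 2.5 + 7 + 6 = 15.5
(Check: W+ + W- = 28 should equal n(n+1)/2 = 28.)
Step 4: Test statistic W = min(W+, W-) = 12.5.
Step 5: Ties in |d|, so use the tie-corrected normal approximation.
        E[W] = n(n+1)/4 = 7*8/4 = 14.
        Tie groups: |d|=2 (t=2); sum(t^3 - t) = 6.
        Var[W] = n(n+1)(2n+1)/24 - sum(t^3-t)/48 = 840/24 - 6/48 = 34.875.
        z = (W - E[W]) / sqrt(Var[W]) = (12.5 - 14) / 5.9055 = -0.2540.
        Two-sided p = 2*Phi(z) = 0.799495.
Step 6: alpha = 0.1. fail to reject H0.

W+ = 12.5, W- = 15.5, W = min = 12.5, p = 0.799495, fail to reject H0.


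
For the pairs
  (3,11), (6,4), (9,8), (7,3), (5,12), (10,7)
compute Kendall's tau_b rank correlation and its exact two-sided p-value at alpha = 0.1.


Step 1: Enumerate the 15 unordered pairs (i,j) with i<j and classify each by sign(x_j-x_i) * sign(y_j-y_i).
  (1,2):dx=+3,dy=-7->D; (1,3):dx=+6,dy=-3->D; (1,4):dx=+4,dy=-8->D; (1,5):dx=+2,dy=+1->C
  (1,6):dx=+7,dy=-4->D; (2,3):dx=+3,dy=+4->C; (2,4):dx=+1,dy=-1->D; (2,5):dx=-1,dy=+8->D
  (2,6):dx=+4,dy=+3->C; (3,4):dx=-2,dy=-5->C; (3,5):dx=-4,dy=+4->D; (3,6):dx=+1,dy=-1->D
  (4,5):dx=-2,dy=+9->D; (4,6):dx=+3,dy=+4->C; (5,6):dx=+5,dy=-5->D
Step 2: C = 5, D = 10, total pairs = 15.
Step 3: tau = (C - D)/(n(n-1)/2) = (5 - 10)/15 = -0.333333.
Step 4: Exact two-sided p-value (enumerate n! = 720 permutations of y under H0): p = 0.469444.
Step 5: alpha = 0.1. fail to reject H0.

tau_b = -0.3333 (C=5, D=10), p = 0.469444, fail to reject H0.


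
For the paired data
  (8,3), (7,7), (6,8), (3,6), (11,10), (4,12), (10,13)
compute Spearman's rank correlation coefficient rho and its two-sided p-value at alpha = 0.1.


Step 1: Rank x and y separately (midranks; no ties here).
rank(x): 8->5, 7->4, 6->3, 3->1, 11->7, 4->2, 10->6
rank(y): 3->1, 7->3, 8->4, 6->2, 10->5, 12->6, 13->7
Step 2: d_i = R_x(i) - R_y(i); compute d_i^2.
  (5-1)^2=16, (4-3)^2=1, (3-4)^2=1, (1-2)^2=1, (7-5)^2=4, (2-6)^2=16, (6-7)^2=1
sum(d^2) = 40.
Step 3: rho = 1 - 6*40 / (7*(7^2 - 1)) = 1 - 240/336 = 0.285714.
Step 4: Under H0, t = rho * sqrt((n-2)/(1-rho^2)) = 0.6667 ~ t(5).
Step 5: Two-sided p-value from the t-distribution with 5 df = 0.534509.
Step 6: alpha = 0.1. fail to reject H0.

rho = 0.2857, p = 0.534509, fail to reject H0 at alpha = 0.1.


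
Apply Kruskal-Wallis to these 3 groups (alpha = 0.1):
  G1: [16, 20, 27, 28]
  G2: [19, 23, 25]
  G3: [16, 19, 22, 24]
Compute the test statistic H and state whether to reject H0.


Step 1: Combine all N = 11 observations and assign midranks.
sorted (value, group, rank): (16,G1,1.5), (16,G3,1.5), (19,G2,3.5), (19,G3,3.5), (20,G1,5), (22,G3,6), (23,G2,7), (24,G3,8), (25,G2,9), (27,G1,10), (28,G1,11)
Step 2: Sum ranks within each group.
R_1 = 27.5 (n_1 = 4)
R_2 = 19.5 (n_2 = 3)
R_3 = 19 (n_3 = 4)
Step 3: H = 12/(N(N+1)) * sum(R_i^2/n_i) - 3(N+1)
     = 12/(11*12) * (27.5^2/4 + 19.5^2/3 + 19^2/4) - 3*12
     = 0.090909 * 406.062 - 36
     = 0.914773.
Step 4: Ties present; correction factor C = 1 - 12/(11^3 - 11) = 0.990909. Corrected H = 0.914773 / 0.990909 = 0.923165.
Step 5: Under H0, H ~ chi^2(2); p-value = 0.630285.
Step 6: alpha = 0.1. fail to reject H0.

H = 0.9232, df = 2, p = 0.630285, fail to reject H0.


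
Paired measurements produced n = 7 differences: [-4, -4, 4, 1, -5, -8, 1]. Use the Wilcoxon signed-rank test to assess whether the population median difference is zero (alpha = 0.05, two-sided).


Step 1: Drop any zero differences (none here) and take |d_i|.
|d| = [4, 4, 4, 1, 5, 8, 1]
Step 2: Midrank |d_i| (ties get averaged ranks).
ranks: |4|->4, |4|->4, |4|->4, |1|->1.5, |5|->6, |8|->7, |1|->1.5
Step 3: Attach original signs; sum ranks with positive sign and with negative sign.
W+ = 4 + 1.5 + 1.5 = 7
W- = 4 + 4 + 6 + 7 = 21
(Check: W+ + W- = 28 should equal n(n+1)/2 = 28.)
Step 4: Test statistic W = min(W+, W-) = 7.
Step 5: Ties in |d|, so use the tie-corrected normal approximation.
        E[W] = n(n+1)/4 = 7*8/4 = 14.
        Tie groups: |d|=1 (t=2), |d|=4 (t=3); sum(t^3 - t) = 30.
        Var[W] = n(n+1)(2n+1)/24 - sum(t^3-t)/48 = 840/24 - 30/48 = 34.375.
        z = (W - E[W]) / sqrt(Var[W]) = (7 - 14) / 5.8630 = -1.1939.
        Two-sided p = 2*Phi(z) = 0.232508.
Step 6: alpha = 0.05. fail to reject H0.

W+ = 7, W- = 21, W = min = 7, p = 0.232508, fail to reject H0.


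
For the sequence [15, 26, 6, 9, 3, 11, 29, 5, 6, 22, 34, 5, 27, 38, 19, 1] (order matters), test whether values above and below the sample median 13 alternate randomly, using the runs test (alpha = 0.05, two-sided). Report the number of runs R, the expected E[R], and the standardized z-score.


Step 1: Compute median = 13; label A = above, B = below.
Labels in order: AABBBBABBAABAAAB  (n_A = 8, n_B = 8)
Step 2: Count runs R = 8.
Step 3: Under H0 (random ordering), E[R] = 2*n_A*n_B/(n_A+n_B) + 1 = 2*8*8/16 + 1 = 9.0000.
        Var[R] = 2*n_A*n_B*(2*n_A*n_B - n_A - n_B) / ((n_A+n_B)^2 * (n_A+n_B-1)) = 14336/3840 = 3.7333.
        SD[R] = 1.9322.
Step 4: Continuity-corrected z = (R + 0.5 - E[R]) / SD[R] = (8 + 0.5 - 9.0000) / 1.9322 = -0.2588.
Step 5: Two-sided p-value via normal approximation = 2*(1 - Phi(|z|)) = 0.795809.
Step 6: alpha = 0.05. fail to reject H0.

R = 8, z = -0.2588, p = 0.795809, fail to reject H0.


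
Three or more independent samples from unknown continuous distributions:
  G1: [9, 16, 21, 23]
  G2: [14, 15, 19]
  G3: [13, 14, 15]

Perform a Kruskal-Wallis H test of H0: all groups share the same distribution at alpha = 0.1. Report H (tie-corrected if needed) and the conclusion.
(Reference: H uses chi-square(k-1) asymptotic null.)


Step 1: Combine all N = 10 observations and assign midranks.
sorted (value, group, rank): (9,G1,1), (13,G3,2), (14,G2,3.5), (14,G3,3.5), (15,G2,5.5), (15,G3,5.5), (16,G1,7), (19,G2,8), (21,G1,9), (23,G1,10)
Step 2: Sum ranks within each group.
R_1 = 27 (n_1 = 4)
R_2 = 17 (n_2 = 3)
R_3 = 11 (n_3 = 3)
Step 3: H = 12/(N(N+1)) * sum(R_i^2/n_i) - 3(N+1)
     = 12/(10*11) * (27^2/4 + 17^2/3 + 11^2/3) - 3*11
     = 0.109091 * 318.917 - 33
     = 1.790909.
Step 4: Ties present; correction factor C = 1 - 12/(10^3 - 10) = 0.987879. Corrected H = 1.790909 / 0.987879 = 1.812883.
Step 5: Under H0, H ~ chi^2(2); p-value = 0.403959.
Step 6: alpha = 0.1. fail to reject H0.

H = 1.8129, df = 2, p = 0.403959, fail to reject H0.


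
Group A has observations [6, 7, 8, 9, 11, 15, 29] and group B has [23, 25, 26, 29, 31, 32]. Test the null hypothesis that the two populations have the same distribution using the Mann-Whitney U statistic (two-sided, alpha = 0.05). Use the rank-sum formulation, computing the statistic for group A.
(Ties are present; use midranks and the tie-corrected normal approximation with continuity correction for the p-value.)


Step 1: Combine and sort all 13 observations; assign midranks.
sorted (value, group): (6,X), (7,X), (8,X), (9,X), (11,X), (15,X), (23,Y), (25,Y), (26,Y), (29,X), (29,Y), (31,Y), (32,Y)
ranks: 6->1, 7->2, 8->3, 9->4, 11->5, 15->6, 23->7, 25->8, 26->9, 29->10.5, 29->10.5, 31->12, 32->13
Step 2: Rank sum for X: R1 = 1 + 2 + 3 + 4 + 5 + 6 + 10.5 = 31.5.
Step 3: U_X = R1 - n1(n1+1)/2 = 31.5 - 7*8/2 = 31.5 - 28 = 3.5.
       U_Y = n1*n2 - U_X = 42 - 3.5 = 38.5.
Step 4: Ties are present, so use the tie-corrected normal approximation (with continuity correction) for the p-value.
Step 5: p-value = 0.015019; compare to alpha = 0.05. reject H0.

U_X = 3.5, p = 0.015019, reject H0 at alpha = 0.05.


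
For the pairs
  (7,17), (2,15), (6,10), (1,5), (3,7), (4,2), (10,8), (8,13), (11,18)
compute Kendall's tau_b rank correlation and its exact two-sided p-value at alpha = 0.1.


Step 1: Enumerate the 36 unordered pairs (i,j) with i<j and classify each by sign(x_j-x_i) * sign(y_j-y_i).
  (1,2):dx=-5,dy=-2->C; (1,3):dx=-1,dy=-7->C; (1,4):dx=-6,dy=-12->C; (1,5):dx=-4,dy=-10->C
  (1,6):dx=-3,dy=-15->C; (1,7):dx=+3,dy=-9->D; (1,8):dx=+1,dy=-4->D; (1,9):dx=+4,dy=+1->C
  (2,3):dx=+4,dy=-5->D; (2,4):dx=-1,dy=-10->C; (2,5):dx=+1,dy=-8->D; (2,6):dx=+2,dy=-13->D
  (2,7):dx=+8,dy=-7->D; (2,8):dx=+6,dy=-2->D; (2,9):dx=+9,dy=+3->C; (3,4):dx=-5,dy=-5->C
  (3,5):dx=-3,dy=-3->C; (3,6):dx=-2,dy=-8->C; (3,7):dx=+4,dy=-2->D; (3,8):dx=+2,dy=+3->C
  (3,9):dx=+5,dy=+8->C; (4,5):dx=+2,dy=+2->C; (4,6):dx=+3,dy=-3->D; (4,7):dx=+9,dy=+3->C
  (4,8):dx=+7,dy=+8->C; (4,9):dx=+10,dy=+13->C; (5,6):dx=+1,dy=-5->D; (5,7):dx=+7,dy=+1->C
  (5,8):dx=+5,dy=+6->C; (5,9):dx=+8,dy=+11->C; (6,7):dx=+6,dy=+6->C; (6,8):dx=+4,dy=+11->C
  (6,9):dx=+7,dy=+16->C; (7,8):dx=-2,dy=+5->D; (7,9):dx=+1,dy=+10->C; (8,9):dx=+3,dy=+5->C
Step 2: C = 25, D = 11, total pairs = 36.
Step 3: tau = (C - D)/(n(n-1)/2) = (25 - 11)/36 = 0.388889.
Step 4: Exact two-sided p-value (enumerate n! = 362880 permutations of y under H0): p = 0.180181.
Step 5: alpha = 0.1. fail to reject H0.

tau_b = 0.3889 (C=25, D=11), p = 0.180181, fail to reject H0.


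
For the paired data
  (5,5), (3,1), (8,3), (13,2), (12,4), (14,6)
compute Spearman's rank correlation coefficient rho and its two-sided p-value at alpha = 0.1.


Step 1: Rank x and y separately (midranks; no ties here).
rank(x): 5->2, 3->1, 8->3, 13->5, 12->4, 14->6
rank(y): 5->5, 1->1, 3->3, 2->2, 4->4, 6->6
Step 2: d_i = R_x(i) - R_y(i); compute d_i^2.
  (2-5)^2=9, (1-1)^2=0, (3-3)^2=0, (5-2)^2=9, (4-4)^2=0, (6-6)^2=0
sum(d^2) = 18.
Step 3: rho = 1 - 6*18 / (6*(6^2 - 1)) = 1 - 108/210 = 0.485714.
Step 4: Under H0, t = rho * sqrt((n-2)/(1-rho^2)) = 1.1113 ~ t(4).
Step 5: Two-sided p-value from the t-distribution with 4 df = 0.328723.
Step 6: alpha = 0.1. fail to reject H0.

rho = 0.4857, p = 0.328723, fail to reject H0 at alpha = 0.1.


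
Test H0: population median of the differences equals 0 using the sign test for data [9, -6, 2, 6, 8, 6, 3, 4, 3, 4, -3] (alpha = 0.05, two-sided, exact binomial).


Step 1: Discard zero differences. Original n = 11; n_eff = number of nonzero differences = 11.
Nonzero differences (with sign): +9, -6, +2, +6, +8, +6, +3, +4, +3, +4, -3
Step 2: Count signs: positive = 9, negative = 2.
Step 3: Under H0: P(positive) = 0.5, so the number of positives S ~ Bin(11, 0.5).
Step 4: Two-sided exact p-value = sum of Bin(11,0.5) probabilities at or below the observed probability = 0.065430.
Step 5: alpha = 0.05. fail to reject H0.

n_eff = 11, pos = 9, neg = 2, p = 0.065430, fail to reject H0.


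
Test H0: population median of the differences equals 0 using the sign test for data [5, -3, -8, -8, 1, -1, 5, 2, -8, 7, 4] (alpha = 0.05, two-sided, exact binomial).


Step 1: Discard zero differences. Original n = 11; n_eff = number of nonzero differences = 11.
Nonzero differences (with sign): +5, -3, -8, -8, +1, -1, +5, +2, -8, +7, +4
Step 2: Count signs: positive = 6, negative = 5.
Step 3: Under H0: P(positive) = 0.5, so the number of positives S ~ Bin(11, 0.5).
Step 4: Two-sided exact p-value = sum of Bin(11,0.5) probabilities at or below the observed probability = 1.000000.
Step 5: alpha = 0.05. fail to reject H0.

n_eff = 11, pos = 6, neg = 5, p = 1.000000, fail to reject H0.


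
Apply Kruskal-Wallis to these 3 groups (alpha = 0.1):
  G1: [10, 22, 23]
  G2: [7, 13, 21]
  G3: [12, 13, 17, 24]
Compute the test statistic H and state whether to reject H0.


Step 1: Combine all N = 10 observations and assign midranks.
sorted (value, group, rank): (7,G2,1), (10,G1,2), (12,G3,3), (13,G2,4.5), (13,G3,4.5), (17,G3,6), (21,G2,7), (22,G1,8), (23,G1,9), (24,G3,10)
Step 2: Sum ranks within each group.
R_1 = 19 (n_1 = 3)
R_2 = 12.5 (n_2 = 3)
R_3 = 23.5 (n_3 = 4)
Step 3: H = 12/(N(N+1)) * sum(R_i^2/n_i) - 3(N+1)
     = 12/(10*11) * (19^2/3 + 12.5^2/3 + 23.5^2/4) - 3*11
     = 0.109091 * 310.479 - 33
     = 0.870455.
Step 4: Ties present; correction factor C = 1 - 6/(10^3 - 10) = 0.993939. Corrected H = 0.870455 / 0.993939 = 0.875762.
Step 5: Under H0, H ~ chi^2(2); p-value = 0.645403.
Step 6: alpha = 0.1. fail to reject H0.

H = 0.8758, df = 2, p = 0.645403, fail to reject H0.


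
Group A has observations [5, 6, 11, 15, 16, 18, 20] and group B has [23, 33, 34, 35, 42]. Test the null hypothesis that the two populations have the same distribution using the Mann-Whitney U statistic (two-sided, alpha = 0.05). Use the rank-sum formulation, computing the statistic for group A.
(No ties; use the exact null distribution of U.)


Step 1: Combine and sort all 12 observations; assign midranks.
sorted (value, group): (5,X), (6,X), (11,X), (15,X), (16,X), (18,X), (20,X), (23,Y), (33,Y), (34,Y), (35,Y), (42,Y)
ranks: 5->1, 6->2, 11->3, 15->4, 16->5, 18->6, 20->7, 23->8, 33->9, 34->10, 35->11, 42->12
Step 2: Rank sum for X: R1 = 1 + 2 + 3 + 4 + 5 + 6 + 7 = 28.
Step 3: U_X = R1 - n1(n1+1)/2 = 28 - 7*8/2 = 28 - 28 = 0.
       U_Y = n1*n2 - U_X = 35 - 0 = 35.
Step 4: No ties, so the exact null distribution of U (based on enumerating the C(12,7) = 792 equally likely rank assignments) gives the two-sided p-value.
Step 5: p-value = 0.002525; compare to alpha = 0.05. reject H0.

U_X = 0, p = 0.002525, reject H0 at alpha = 0.05.


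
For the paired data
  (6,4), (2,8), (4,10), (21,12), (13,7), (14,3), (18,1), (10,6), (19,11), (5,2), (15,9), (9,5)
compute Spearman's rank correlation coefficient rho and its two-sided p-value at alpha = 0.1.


Step 1: Rank x and y separately (midranks; no ties here).
rank(x): 6->4, 2->1, 4->2, 21->12, 13->7, 14->8, 18->10, 10->6, 19->11, 5->3, 15->9, 9->5
rank(y): 4->4, 8->8, 10->10, 12->12, 7->7, 3->3, 1->1, 6->6, 11->11, 2->2, 9->9, 5->5
Step 2: d_i = R_x(i) - R_y(i); compute d_i^2.
  (4-4)^2=0, (1-8)^2=49, (2-10)^2=64, (12-12)^2=0, (7-7)^2=0, (8-3)^2=25, (10-1)^2=81, (6-6)^2=0, (11-11)^2=0, (3-2)^2=1, (9-9)^2=0, (5-5)^2=0
sum(d^2) = 220.
Step 3: rho = 1 - 6*220 / (12*(12^2 - 1)) = 1 - 1320/1716 = 0.230769.
Step 4: Under H0, t = rho * sqrt((n-2)/(1-rho^2)) = 0.7500 ~ t(10).
Step 5: Two-sided p-value from the t-distribution with 10 df = 0.470532.
Step 6: alpha = 0.1. fail to reject H0.

rho = 0.2308, p = 0.470532, fail to reject H0 at alpha = 0.1.


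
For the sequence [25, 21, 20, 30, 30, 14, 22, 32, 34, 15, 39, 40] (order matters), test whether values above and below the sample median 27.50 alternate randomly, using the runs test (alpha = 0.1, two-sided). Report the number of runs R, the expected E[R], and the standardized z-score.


Step 1: Compute median = 27.50; label A = above, B = below.
Labels in order: BBBAABBAABAA  (n_A = 6, n_B = 6)
Step 2: Count runs R = 6.
Step 3: Under H0 (random ordering), E[R] = 2*n_A*n_B/(n_A+n_B) + 1 = 2*6*6/12 + 1 = 7.0000.
        Var[R] = 2*n_A*n_B*(2*n_A*n_B - n_A - n_B) / ((n_A+n_B)^2 * (n_A+n_B-1)) = 4320/1584 = 2.7273.
        SD[R] = 1.6514.
Step 4: Continuity-corrected z = (R + 0.5 - E[R]) / SD[R] = (6 + 0.5 - 7.0000) / 1.6514 = -0.3028.
Step 5: Two-sided p-value via normal approximation = 2*(1 - Phi(|z|)) = 0.762069.
Step 6: alpha = 0.1. fail to reject H0.

R = 6, z = -0.3028, p = 0.762069, fail to reject H0.


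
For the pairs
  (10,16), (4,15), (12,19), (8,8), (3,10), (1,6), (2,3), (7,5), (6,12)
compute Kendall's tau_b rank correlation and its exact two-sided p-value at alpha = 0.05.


Step 1: Enumerate the 36 unordered pairs (i,j) with i<j and classify each by sign(x_j-x_i) * sign(y_j-y_i).
  (1,2):dx=-6,dy=-1->C; (1,3):dx=+2,dy=+3->C; (1,4):dx=-2,dy=-8->C; (1,5):dx=-7,dy=-6->C
  (1,6):dx=-9,dy=-10->C; (1,7):dx=-8,dy=-13->C; (1,8):dx=-3,dy=-11->C; (1,9):dx=-4,dy=-4->C
  (2,3):dx=+8,dy=+4->C; (2,4):dx=+4,dy=-7->D; (2,5):dx=-1,dy=-5->C; (2,6):dx=-3,dy=-9->C
  (2,7):dx=-2,dy=-12->C; (2,8):dx=+3,dy=-10->D; (2,9):dx=+2,dy=-3->D; (3,4):dx=-4,dy=-11->C
  (3,5):dx=-9,dy=-9->C; (3,6):dx=-11,dy=-13->C; (3,7):dx=-10,dy=-16->C; (3,8):dx=-5,dy=-14->C
  (3,9):dx=-6,dy=-7->C; (4,5):dx=-5,dy=+2->D; (4,6):dx=-7,dy=-2->C; (4,7):dx=-6,dy=-5->C
  (4,8):dx=-1,dy=-3->C; (4,9):dx=-2,dy=+4->D; (5,6):dx=-2,dy=-4->C; (5,7):dx=-1,dy=-7->C
  (5,8):dx=+4,dy=-5->D; (5,9):dx=+3,dy=+2->C; (6,7):dx=+1,dy=-3->D; (6,8):dx=+6,dy=-1->D
  (6,9):dx=+5,dy=+6->C; (7,8):dx=+5,dy=+2->C; (7,9):dx=+4,dy=+9->C; (8,9):dx=-1,dy=+7->D
Step 2: C = 27, D = 9, total pairs = 36.
Step 3: tau = (C - D)/(n(n-1)/2) = (27 - 9)/36 = 0.500000.
Step 4: Exact two-sided p-value (enumerate n! = 362880 permutations of y under H0): p = 0.075176.
Step 5: alpha = 0.05. fail to reject H0.

tau_b = 0.5000 (C=27, D=9), p = 0.075176, fail to reject H0.


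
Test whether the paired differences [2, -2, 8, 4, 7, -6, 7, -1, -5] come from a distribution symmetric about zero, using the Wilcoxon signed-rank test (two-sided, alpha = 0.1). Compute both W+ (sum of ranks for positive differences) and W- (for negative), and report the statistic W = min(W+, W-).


Step 1: Drop any zero differences (none here) and take |d_i|.
|d| = [2, 2, 8, 4, 7, 6, 7, 1, 5]
Step 2: Midrank |d_i| (ties get averaged ranks).
ranks: |2|->2.5, |2|->2.5, |8|->9, |4|->4, |7|->7.5, |6|->6, |7|->7.5, |1|->1, |5|->5
Step 3: Attach original signs; sum ranks with positive sign and with negative sign.
W+ = 2.5 + 9 + 4 + 7.5 + 7.5 = 30.5
W- = 2.5 + 6 + 1 + 5 = 14.5
(Check: W+ + W- = 45 should equal n(n+1)/2 = 45.)
Step 4: Test statistic W = min(W+, W-) = 14.5.
Step 5: Ties in |d|, so use the tie-corrected normal approximation.
        E[W] = n(n+1)/4 = 9*10/4 = 22.5.
        Tie groups: |d|=2 (t=2), |d|=7 (t=2); sum(t^3 - t) = 12.
        Var[W] = n(n+1)(2n+1)/24 - sum(t^3-t)/48 = 1710/24 - 12/48 = 71.
        z = (W - E[W]) / sqrt(Var[W]) = (14.5 - 22.5) / 8.4261 = -0.9494.
        Two-sided p = 2*Phi(z) = 0.342404.
Step 6: alpha = 0.1. fail to reject H0.

W+ = 30.5, W- = 14.5, W = min = 14.5, p = 0.342404, fail to reject H0.


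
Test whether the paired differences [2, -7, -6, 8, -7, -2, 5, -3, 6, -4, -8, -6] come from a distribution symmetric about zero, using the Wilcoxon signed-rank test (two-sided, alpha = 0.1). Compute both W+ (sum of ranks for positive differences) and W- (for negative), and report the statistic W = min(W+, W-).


Step 1: Drop any zero differences (none here) and take |d_i|.
|d| = [2, 7, 6, 8, 7, 2, 5, 3, 6, 4, 8, 6]
Step 2: Midrank |d_i| (ties get averaged ranks).
ranks: |2|->1.5, |7|->9.5, |6|->7, |8|->11.5, |7|->9.5, |2|->1.5, |5|->5, |3|->3, |6|->7, |4|->4, |8|->11.5, |6|->7
Step 3: Attach original signs; sum ranks with positive sign and with negative sign.
W+ = 1.5 + 11.5 + 5 + 7 = 25
W- = 9.5 + 7 + 9.5 + 1.5 + 3 + 4 + 11.5 + 7 = 53
(Check: W+ + W- = 78 should equal n(n+1)/2 = 78.)
Step 4: Test statistic W = min(W+, W-) = 25.
Step 5: Ties in |d|, so use the tie-corrected normal approximation.
        E[W] = n(n+1)/4 = 12*13/4 = 39.
        Tie groups: |d|=2 (t=2), |d|=6 (t=3), |d|=7 (t=2), |d|=8 (t=2); sum(t^3 - t) = 42.
        Var[W] = n(n+1)(2n+1)/24 - sum(t^3-t)/48 = 3900/24 - 42/48 = 161.625.
        z = (W - E[W]) / sqrt(Var[W]) = (25 - 39) / 12.7132 = -1.1012.
        Two-sided p = 2*Phi(z) = 0.270801.
Step 6: alpha = 0.1. fail to reject H0.

W+ = 25, W- = 53, W = min = 25, p = 0.270801, fail to reject H0.


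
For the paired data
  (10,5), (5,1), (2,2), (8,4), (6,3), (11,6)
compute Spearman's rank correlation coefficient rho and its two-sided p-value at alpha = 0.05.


Step 1: Rank x and y separately (midranks; no ties here).
rank(x): 10->5, 5->2, 2->1, 8->4, 6->3, 11->6
rank(y): 5->5, 1->1, 2->2, 4->4, 3->3, 6->6
Step 2: d_i = R_x(i) - R_y(i); compute d_i^2.
  (5-5)^2=0, (2-1)^2=1, (1-2)^2=1, (4-4)^2=0, (3-3)^2=0, (6-6)^2=0
sum(d^2) = 2.
Step 3: rho = 1 - 6*2 / (6*(6^2 - 1)) = 1 - 12/210 = 0.942857.
Step 4: Under H0, t = rho * sqrt((n-2)/(1-rho^2)) = 5.6595 ~ t(4).
Step 5: Two-sided p-value from the t-distribution with 4 df = 0.004805.
Step 6: alpha = 0.05. reject H0.

rho = 0.9429, p = 0.004805, reject H0 at alpha = 0.05.


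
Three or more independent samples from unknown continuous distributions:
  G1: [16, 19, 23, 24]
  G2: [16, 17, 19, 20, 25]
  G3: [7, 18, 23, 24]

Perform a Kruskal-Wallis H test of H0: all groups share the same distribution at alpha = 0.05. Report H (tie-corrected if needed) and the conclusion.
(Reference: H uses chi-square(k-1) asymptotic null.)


Step 1: Combine all N = 13 observations and assign midranks.
sorted (value, group, rank): (7,G3,1), (16,G1,2.5), (16,G2,2.5), (17,G2,4), (18,G3,5), (19,G1,6.5), (19,G2,6.5), (20,G2,8), (23,G1,9.5), (23,G3,9.5), (24,G1,11.5), (24,G3,11.5), (25,G2,13)
Step 2: Sum ranks within each group.
R_1 = 30 (n_1 = 4)
R_2 = 34 (n_2 = 5)
R_3 = 27 (n_3 = 4)
Step 3: H = 12/(N(N+1)) * sum(R_i^2/n_i) - 3(N+1)
     = 12/(13*14) * (30^2/4 + 34^2/5 + 27^2/4) - 3*14
     = 0.065934 * 638.45 - 42
     = 0.095604.
Step 4: Ties present; correction factor C = 1 - 24/(13^3 - 13) = 0.989011. Corrected H = 0.095604 / 0.989011 = 0.096667.
Step 5: Under H0, H ~ chi^2(2); p-value = 0.952816.
Step 6: alpha = 0.05. fail to reject H0.

H = 0.0967, df = 2, p = 0.952816, fail to reject H0.


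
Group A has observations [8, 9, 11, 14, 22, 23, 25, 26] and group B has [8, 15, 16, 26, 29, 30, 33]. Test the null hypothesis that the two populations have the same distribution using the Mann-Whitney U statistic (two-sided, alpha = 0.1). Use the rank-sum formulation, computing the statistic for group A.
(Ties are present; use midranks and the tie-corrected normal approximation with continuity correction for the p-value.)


Step 1: Combine and sort all 15 observations; assign midranks.
sorted (value, group): (8,X), (8,Y), (9,X), (11,X), (14,X), (15,Y), (16,Y), (22,X), (23,X), (25,X), (26,X), (26,Y), (29,Y), (30,Y), (33,Y)
ranks: 8->1.5, 8->1.5, 9->3, 11->4, 14->5, 15->6, 16->7, 22->8, 23->9, 25->10, 26->11.5, 26->11.5, 29->13, 30->14, 33->15
Step 2: Rank sum for X: R1 = 1.5 + 3 + 4 + 5 + 8 + 9 + 10 + 11.5 = 52.
Step 3: U_X = R1 - n1(n1+1)/2 = 52 - 8*9/2 = 52 - 36 = 16.
       U_Y = n1*n2 - U_X = 56 - 16 = 40.
Step 4: Ties are present, so use the tie-corrected normal approximation (with continuity correction) for the p-value.
Step 5: p-value = 0.182450; compare to alpha = 0.1. fail to reject H0.

U_X = 16, p = 0.182450, fail to reject H0 at alpha = 0.1.


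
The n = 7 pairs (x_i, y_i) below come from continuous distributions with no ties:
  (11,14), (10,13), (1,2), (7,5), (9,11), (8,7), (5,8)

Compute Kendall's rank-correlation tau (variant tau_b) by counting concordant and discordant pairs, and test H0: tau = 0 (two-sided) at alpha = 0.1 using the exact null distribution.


Step 1: Enumerate the 21 unordered pairs (i,j) with i<j and classify each by sign(x_j-x_i) * sign(y_j-y_i).
  (1,2):dx=-1,dy=-1->C; (1,3):dx=-10,dy=-12->C; (1,4):dx=-4,dy=-9->C; (1,5):dx=-2,dy=-3->C
  (1,6):dx=-3,dy=-7->C; (1,7):dx=-6,dy=-6->C; (2,3):dx=-9,dy=-11->C; (2,4):dx=-3,dy=-8->C
  (2,5):dx=-1,dy=-2->C; (2,6):dx=-2,dy=-6->C; (2,7):dx=-5,dy=-5->C; (3,4):dx=+6,dy=+3->C
  (3,5):dx=+8,dy=+9->C; (3,6):dx=+7,dy=+5->C; (3,7):dx=+4,dy=+6->C; (4,5):dx=+2,dy=+6->C
  (4,6):dx=+1,dy=+2->C; (4,7):dx=-2,dy=+3->D; (5,6):dx=-1,dy=-4->C; (5,7):dx=-4,dy=-3->C
  (6,7):dx=-3,dy=+1->D
Step 2: C = 19, D = 2, total pairs = 21.
Step 3: tau = (C - D)/(n(n-1)/2) = (19 - 2)/21 = 0.809524.
Step 4: Exact two-sided p-value (enumerate n! = 5040 permutations of y under H0): p = 0.010714.
Step 5: alpha = 0.1. reject H0.

tau_b = 0.8095 (C=19, D=2), p = 0.010714, reject H0.


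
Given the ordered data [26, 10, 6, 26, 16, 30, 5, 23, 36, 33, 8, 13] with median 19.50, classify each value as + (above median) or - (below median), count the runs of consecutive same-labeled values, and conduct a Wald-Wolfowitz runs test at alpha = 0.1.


Step 1: Compute median = 19.50; label A = above, B = below.
Labels in order: ABBABABAAABB  (n_A = 6, n_B = 6)
Step 2: Count runs R = 8.
Step 3: Under H0 (random ordering), E[R] = 2*n_A*n_B/(n_A+n_B) + 1 = 2*6*6/12 + 1 = 7.0000.
        Var[R] = 2*n_A*n_B*(2*n_A*n_B - n_A - n_B) / ((n_A+n_B)^2 * (n_A+n_B-1)) = 4320/1584 = 2.7273.
        SD[R] = 1.6514.
Step 4: Continuity-corrected z = (R - 0.5 - E[R]) / SD[R] = (8 - 0.5 - 7.0000) / 1.6514 = 0.3028.
Step 5: Two-sided p-value via normal approximation = 2*(1 - Phi(|z|)) = 0.762069.
Step 6: alpha = 0.1. fail to reject H0.

R = 8, z = 0.3028, p = 0.762069, fail to reject H0.


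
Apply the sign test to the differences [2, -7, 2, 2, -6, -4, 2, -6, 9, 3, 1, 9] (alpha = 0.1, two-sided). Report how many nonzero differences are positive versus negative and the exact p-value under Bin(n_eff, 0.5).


Step 1: Discard zero differences. Original n = 12; n_eff = number of nonzero differences = 12.
Nonzero differences (with sign): +2, -7, +2, +2, -6, -4, +2, -6, +9, +3, +1, +9
Step 2: Count signs: positive = 8, negative = 4.
Step 3: Under H0: P(positive) = 0.5, so the number of positives S ~ Bin(12, 0.5).
Step 4: Two-sided exact p-value = sum of Bin(12,0.5) probabilities at or below the observed probability = 0.387695.
Step 5: alpha = 0.1. fail to reject H0.

n_eff = 12, pos = 8, neg = 4, p = 0.387695, fail to reject H0.


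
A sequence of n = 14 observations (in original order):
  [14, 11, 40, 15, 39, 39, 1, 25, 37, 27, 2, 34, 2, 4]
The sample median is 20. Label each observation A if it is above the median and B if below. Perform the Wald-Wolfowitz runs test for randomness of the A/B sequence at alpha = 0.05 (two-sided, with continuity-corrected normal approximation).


Step 1: Compute median = 20; label A = above, B = below.
Labels in order: BBABAABAAABABB  (n_A = 7, n_B = 7)
Step 2: Count runs R = 9.
Step 3: Under H0 (random ordering), E[R] = 2*n_A*n_B/(n_A+n_B) + 1 = 2*7*7/14 + 1 = 8.0000.
        Var[R] = 2*n_A*n_B*(2*n_A*n_B - n_A - n_B) / ((n_A+n_B)^2 * (n_A+n_B-1)) = 8232/2548 = 3.2308.
        SD[R] = 1.7974.
Step 4: Continuity-corrected z = (R - 0.5 - E[R]) / SD[R] = (9 - 0.5 - 8.0000) / 1.7974 = 0.2782.
Step 5: Two-sided p-value via normal approximation = 2*(1 - Phi(|z|)) = 0.780879.
Step 6: alpha = 0.05. fail to reject H0.

R = 9, z = 0.2782, p = 0.780879, fail to reject H0.


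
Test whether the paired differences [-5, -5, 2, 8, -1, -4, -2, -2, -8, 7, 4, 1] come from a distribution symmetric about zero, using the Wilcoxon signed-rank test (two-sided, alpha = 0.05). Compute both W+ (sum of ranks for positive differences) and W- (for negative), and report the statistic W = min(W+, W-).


Step 1: Drop any zero differences (none here) and take |d_i|.
|d| = [5, 5, 2, 8, 1, 4, 2, 2, 8, 7, 4, 1]
Step 2: Midrank |d_i| (ties get averaged ranks).
ranks: |5|->8.5, |5|->8.5, |2|->4, |8|->11.5, |1|->1.5, |4|->6.5, |2|->4, |2|->4, |8|->11.5, |7|->10, |4|->6.5, |1|->1.5
Step 3: Attach original signs; sum ranks with positive sign and with negative sign.
W+ = 4 + 11.5 + 10 + 6.5 + 1.5 = 33.5
W- = 8.5 + 8.5 + 1.5 + 6.5 + 4 + 4 + 11.5 = 44.5
(Check: W+ + W- = 78 should equal n(n+1)/2 = 78.)
Step 4: Test statistic W = min(W+, W-) = 33.5.
Step 5: Ties in |d|, so use the tie-corrected normal approximation.
        E[W] = n(n+1)/4 = 12*13/4 = 39.
        Tie groups: |d|=1 (t=2), |d|=2 (t=3), |d|=4 (t=2), |d|=5 (t=2), |d|=8 (t=2); sum(t^3 - t) = 48.
        Var[W] = n(n+1)(2n+1)/24 - sum(t^3-t)/48 = 3900/24 - 48/48 = 161.5.
        z = (W - E[W]) / sqrt(Var[W]) = (33.5 - 39) / 12.7083 = -0.4328.
        Two-sided p = 2*Phi(z) = 0.665168.
Step 6: alpha = 0.05. fail to reject H0.

W+ = 33.5, W- = 44.5, W = min = 33.5, p = 0.665168, fail to reject H0.


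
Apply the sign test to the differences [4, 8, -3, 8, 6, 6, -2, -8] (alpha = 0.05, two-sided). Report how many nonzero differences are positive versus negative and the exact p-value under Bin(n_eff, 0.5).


Step 1: Discard zero differences. Original n = 8; n_eff = number of nonzero differences = 8.
Nonzero differences (with sign): +4, +8, -3, +8, +6, +6, -2, -8
Step 2: Count signs: positive = 5, negative = 3.
Step 3: Under H0: P(positive) = 0.5, so the number of positives S ~ Bin(8, 0.5).
Step 4: Two-sided exact p-value = sum of Bin(8,0.5) probabilities at or below the observed probability = 0.726562.
Step 5: alpha = 0.05. fail to reject H0.

n_eff = 8, pos = 5, neg = 3, p = 0.726562, fail to reject H0.


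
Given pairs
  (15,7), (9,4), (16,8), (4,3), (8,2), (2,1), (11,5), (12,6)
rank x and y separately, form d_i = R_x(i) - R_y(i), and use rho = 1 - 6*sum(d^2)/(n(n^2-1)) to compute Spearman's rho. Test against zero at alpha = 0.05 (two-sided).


Step 1: Rank x and y separately (midranks; no ties here).
rank(x): 15->7, 9->4, 16->8, 4->2, 8->3, 2->1, 11->5, 12->6
rank(y): 7->7, 4->4, 8->8, 3->3, 2->2, 1->1, 5->5, 6->6
Step 2: d_i = R_x(i) - R_y(i); compute d_i^2.
  (7-7)^2=0, (4-4)^2=0, (8-8)^2=0, (2-3)^2=1, (3-2)^2=1, (1-1)^2=0, (5-5)^2=0, (6-6)^2=0
sum(d^2) = 2.
Step 3: rho = 1 - 6*2 / (8*(8^2 - 1)) = 1 - 12/504 = 0.976190.
Step 4: Under H0, t = rho * sqrt((n-2)/(1-rho^2)) = 11.0235 ~ t(6).
Step 5: Two-sided p-value from the t-distribution with 6 df = 0.000033.
Step 6: alpha = 0.05. reject H0.

rho = 0.9762, p = 0.000033, reject H0 at alpha = 0.05.


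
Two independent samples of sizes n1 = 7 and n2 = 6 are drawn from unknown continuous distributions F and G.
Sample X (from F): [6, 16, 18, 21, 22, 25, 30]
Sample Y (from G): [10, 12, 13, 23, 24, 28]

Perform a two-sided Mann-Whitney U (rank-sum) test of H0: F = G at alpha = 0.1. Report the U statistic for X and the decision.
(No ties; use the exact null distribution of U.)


Step 1: Combine and sort all 13 observations; assign midranks.
sorted (value, group): (6,X), (10,Y), (12,Y), (13,Y), (16,X), (18,X), (21,X), (22,X), (23,Y), (24,Y), (25,X), (28,Y), (30,X)
ranks: 6->1, 10->2, 12->3, 13->4, 16->5, 18->6, 21->7, 22->8, 23->9, 24->10, 25->11, 28->12, 30->13
Step 2: Rank sum for X: R1 = 1 + 5 + 6 + 7 + 8 + 11 + 13 = 51.
Step 3: U_X = R1 - n1(n1+1)/2 = 51 - 7*8/2 = 51 - 28 = 23.
       U_Y = n1*n2 - U_X = 42 - 23 = 19.
Step 4: No ties, so the exact null distribution of U (based on enumerating the C(13,7) = 1716 equally likely rank assignments) gives the two-sided p-value.
Step 5: p-value = 0.835664; compare to alpha = 0.1. fail to reject H0.

U_X = 23, p = 0.835664, fail to reject H0 at alpha = 0.1.


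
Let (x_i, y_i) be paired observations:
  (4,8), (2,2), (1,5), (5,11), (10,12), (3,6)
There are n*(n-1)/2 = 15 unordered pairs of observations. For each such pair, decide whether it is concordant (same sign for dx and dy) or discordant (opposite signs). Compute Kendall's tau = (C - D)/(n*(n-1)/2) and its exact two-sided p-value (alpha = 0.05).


Step 1: Enumerate the 15 unordered pairs (i,j) with i<j and classify each by sign(x_j-x_i) * sign(y_j-y_i).
  (1,2):dx=-2,dy=-6->C; (1,3):dx=-3,dy=-3->C; (1,4):dx=+1,dy=+3->C; (1,5):dx=+6,dy=+4->C
  (1,6):dx=-1,dy=-2->C; (2,3):dx=-1,dy=+3->D; (2,4):dx=+3,dy=+9->C; (2,5):dx=+8,dy=+10->C
  (2,6):dx=+1,dy=+4->C; (3,4):dx=+4,dy=+6->C; (3,5):dx=+9,dy=+7->C; (3,6):dx=+2,dy=+1->C
  (4,5):dx=+5,dy=+1->C; (4,6):dx=-2,dy=-5->C; (5,6):dx=-7,dy=-6->C
Step 2: C = 14, D = 1, total pairs = 15.
Step 3: tau = (C - D)/(n(n-1)/2) = (14 - 1)/15 = 0.866667.
Step 4: Exact two-sided p-value (enumerate n! = 720 permutations of y under H0): p = 0.016667.
Step 5: alpha = 0.05. reject H0.

tau_b = 0.8667 (C=14, D=1), p = 0.016667, reject H0.


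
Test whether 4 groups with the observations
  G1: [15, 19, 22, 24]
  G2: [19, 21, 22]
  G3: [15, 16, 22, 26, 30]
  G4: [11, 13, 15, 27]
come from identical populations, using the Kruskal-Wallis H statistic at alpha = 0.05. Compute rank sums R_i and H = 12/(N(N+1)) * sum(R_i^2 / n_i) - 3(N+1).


Step 1: Combine all N = 16 observations and assign midranks.
sorted (value, group, rank): (11,G4,1), (13,G4,2), (15,G1,4), (15,G3,4), (15,G4,4), (16,G3,6), (19,G1,7.5), (19,G2,7.5), (21,G2,9), (22,G1,11), (22,G2,11), (22,G3,11), (24,G1,13), (26,G3,14), (27,G4,15), (30,G3,16)
Step 2: Sum ranks within each group.
R_1 = 35.5 (n_1 = 4)
R_2 = 27.5 (n_2 = 3)
R_3 = 51 (n_3 = 5)
R_4 = 22 (n_4 = 4)
Step 3: H = 12/(N(N+1)) * sum(R_i^2/n_i) - 3(N+1)
     = 12/(16*17) * (35.5^2/4 + 27.5^2/3 + 51^2/5 + 22^2/4) - 3*17
     = 0.044118 * 1208.35 - 51
     = 2.309375.
Step 4: Ties present; correction factor C = 1 - 54/(16^3 - 16) = 0.986765. Corrected H = 2.309375 / 0.986765 = 2.340350.
Step 5: Under H0, H ~ chi^2(3); p-value = 0.504835.
Step 6: alpha = 0.05. fail to reject H0.

H = 2.3404, df = 3, p = 0.504835, fail to reject H0.


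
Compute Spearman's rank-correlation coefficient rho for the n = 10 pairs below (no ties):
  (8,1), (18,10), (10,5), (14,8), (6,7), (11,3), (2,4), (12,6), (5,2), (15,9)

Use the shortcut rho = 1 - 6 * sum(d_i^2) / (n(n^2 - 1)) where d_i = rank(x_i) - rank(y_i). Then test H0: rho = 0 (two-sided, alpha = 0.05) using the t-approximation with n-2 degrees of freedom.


Step 1: Rank x and y separately (midranks; no ties here).
rank(x): 8->4, 18->10, 10->5, 14->8, 6->3, 11->6, 2->1, 12->7, 5->2, 15->9
rank(y): 1->1, 10->10, 5->5, 8->8, 7->7, 3->3, 4->4, 6->6, 2->2, 9->9
Step 2: d_i = R_x(i) - R_y(i); compute d_i^2.
  (4-1)^2=9, (10-10)^2=0, (5-5)^2=0, (8-8)^2=0, (3-7)^2=16, (6-3)^2=9, (1-4)^2=9, (7-6)^2=1, (2-2)^2=0, (9-9)^2=0
sum(d^2) = 44.
Step 3: rho = 1 - 6*44 / (10*(10^2 - 1)) = 1 - 264/990 = 0.733333.
Step 4: Under H0, t = rho * sqrt((n-2)/(1-rho^2)) = 3.0509 ~ t(8).
Step 5: Two-sided p-value from the t-distribution with 8 df = 0.015801.
Step 6: alpha = 0.05. reject H0.

rho = 0.7333, p = 0.015801, reject H0 at alpha = 0.05.


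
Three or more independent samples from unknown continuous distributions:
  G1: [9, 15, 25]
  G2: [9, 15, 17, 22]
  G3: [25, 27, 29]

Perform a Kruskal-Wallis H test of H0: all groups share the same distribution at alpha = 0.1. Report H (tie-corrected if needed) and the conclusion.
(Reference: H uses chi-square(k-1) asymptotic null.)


Step 1: Combine all N = 10 observations and assign midranks.
sorted (value, group, rank): (9,G1,1.5), (9,G2,1.5), (15,G1,3.5), (15,G2,3.5), (17,G2,5), (22,G2,6), (25,G1,7.5), (25,G3,7.5), (27,G3,9), (29,G3,10)
Step 2: Sum ranks within each group.
R_1 = 12.5 (n_1 = 3)
R_2 = 16 (n_2 = 4)
R_3 = 26.5 (n_3 = 3)
Step 3: H = 12/(N(N+1)) * sum(R_i^2/n_i) - 3(N+1)
     = 12/(10*11) * (12.5^2/3 + 16^2/4 + 26.5^2/3) - 3*11
     = 0.109091 * 350.167 - 33
     = 5.200000.
Step 4: Ties present; correction factor C = 1 - 18/(10^3 - 10) = 0.981818. Corrected H = 5.200000 / 0.981818 = 5.296296.
Step 5: Under H0, H ~ chi^2(2); p-value = 0.070782.
Step 6: alpha = 0.1. reject H0.

H = 5.2963, df = 2, p = 0.070782, reject H0.
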